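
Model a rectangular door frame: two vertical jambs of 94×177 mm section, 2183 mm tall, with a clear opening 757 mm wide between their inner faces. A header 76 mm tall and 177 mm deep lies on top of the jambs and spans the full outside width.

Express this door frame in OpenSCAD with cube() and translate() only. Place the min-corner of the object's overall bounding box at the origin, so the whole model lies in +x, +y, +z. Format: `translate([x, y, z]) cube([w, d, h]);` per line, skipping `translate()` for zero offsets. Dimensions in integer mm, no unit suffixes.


cube([94, 177, 2183]);
translate([851, 0, 0]) cube([94, 177, 2183]);
translate([0, 0, 2183]) cube([945, 177, 76]);


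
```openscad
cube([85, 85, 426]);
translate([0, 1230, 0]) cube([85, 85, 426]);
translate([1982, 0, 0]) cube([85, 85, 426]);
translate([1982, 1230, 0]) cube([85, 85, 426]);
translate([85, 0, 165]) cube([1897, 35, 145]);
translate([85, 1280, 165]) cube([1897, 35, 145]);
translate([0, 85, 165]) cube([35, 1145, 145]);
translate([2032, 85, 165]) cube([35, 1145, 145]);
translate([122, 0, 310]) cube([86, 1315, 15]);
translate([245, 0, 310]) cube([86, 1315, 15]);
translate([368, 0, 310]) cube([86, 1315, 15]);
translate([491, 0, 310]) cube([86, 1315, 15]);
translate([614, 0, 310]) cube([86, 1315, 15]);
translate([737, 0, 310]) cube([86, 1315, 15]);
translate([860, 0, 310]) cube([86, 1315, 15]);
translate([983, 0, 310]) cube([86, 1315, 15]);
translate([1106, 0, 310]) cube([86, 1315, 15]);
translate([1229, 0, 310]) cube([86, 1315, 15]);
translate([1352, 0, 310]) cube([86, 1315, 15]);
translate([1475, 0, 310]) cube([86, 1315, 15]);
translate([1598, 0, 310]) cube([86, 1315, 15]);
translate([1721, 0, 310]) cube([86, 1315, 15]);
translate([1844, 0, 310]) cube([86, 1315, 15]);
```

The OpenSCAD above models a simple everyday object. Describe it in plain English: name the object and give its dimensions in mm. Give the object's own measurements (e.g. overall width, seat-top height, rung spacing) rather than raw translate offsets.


A bed frame 2067 mm long (x) by 1315 mm wide (y). Four 85×85 mm corner posts, 426 mm tall, at the corners of the footprint. Four rails of 35 mm thickness and 145 mm height run between adjacent posts with their undersides at z = 165 mm, their outer faces flush with the outside of the frame (the two x-running rails run between the posts' inner faces; the two y-running rails run between the posts' inner faces). 15 slats, each 86 mm wide (x) and 15 mm thick, lie across the top of the two x-running rails, running the full 1315 mm width of the frame in y; along x they sit between the end posts with a 37 mm gap after the −x posts and between neighbouring slats, leaving 52 mm before the +x posts.


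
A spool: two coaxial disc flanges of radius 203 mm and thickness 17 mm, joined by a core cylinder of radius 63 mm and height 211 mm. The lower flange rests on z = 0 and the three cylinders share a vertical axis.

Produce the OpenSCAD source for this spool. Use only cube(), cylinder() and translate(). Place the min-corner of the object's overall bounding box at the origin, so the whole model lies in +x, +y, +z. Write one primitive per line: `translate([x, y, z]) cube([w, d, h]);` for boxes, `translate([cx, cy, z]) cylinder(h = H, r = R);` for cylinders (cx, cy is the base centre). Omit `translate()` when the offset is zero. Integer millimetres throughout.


translate([203, 203, 0]) cylinder(h = 17, r = 203);
translate([203, 203, 17]) cylinder(h = 211, r = 63);
translate([203, 203, 228]) cylinder(h = 17, r = 203);


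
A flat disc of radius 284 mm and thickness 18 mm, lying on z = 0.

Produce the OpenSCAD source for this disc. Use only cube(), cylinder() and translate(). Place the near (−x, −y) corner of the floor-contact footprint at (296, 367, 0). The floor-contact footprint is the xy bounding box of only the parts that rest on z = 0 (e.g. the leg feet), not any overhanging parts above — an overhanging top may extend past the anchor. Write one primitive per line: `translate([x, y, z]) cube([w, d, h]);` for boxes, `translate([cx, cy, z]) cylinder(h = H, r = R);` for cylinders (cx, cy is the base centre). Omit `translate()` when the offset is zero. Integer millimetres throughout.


translate([580, 651, 0]) cylinder(h = 18, r = 284);


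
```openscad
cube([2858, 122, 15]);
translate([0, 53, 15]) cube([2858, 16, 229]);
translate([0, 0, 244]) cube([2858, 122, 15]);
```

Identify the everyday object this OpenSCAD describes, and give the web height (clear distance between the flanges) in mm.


An I-beam. The web height is 229 mm.

Two wide flanges with a thin centred web — an I-beam. Overall 259 mm minus two 15 mm flanges gives a web of 259 − 2·15 = 229 mm.


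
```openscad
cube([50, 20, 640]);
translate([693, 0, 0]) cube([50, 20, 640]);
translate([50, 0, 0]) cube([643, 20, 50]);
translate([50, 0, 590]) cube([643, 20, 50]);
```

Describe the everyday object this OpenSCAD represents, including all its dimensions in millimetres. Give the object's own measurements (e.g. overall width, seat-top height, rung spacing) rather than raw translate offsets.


A rectangular picture frame lying in the x–z plane (depth along y). The opening is 643 mm wide (x) by 540 mm tall (z), surrounded by a border 50 mm wide on all four sides. The frame is 20 mm deep and is made of two full-height vertical stiles with two horizontal rails fitted between them.


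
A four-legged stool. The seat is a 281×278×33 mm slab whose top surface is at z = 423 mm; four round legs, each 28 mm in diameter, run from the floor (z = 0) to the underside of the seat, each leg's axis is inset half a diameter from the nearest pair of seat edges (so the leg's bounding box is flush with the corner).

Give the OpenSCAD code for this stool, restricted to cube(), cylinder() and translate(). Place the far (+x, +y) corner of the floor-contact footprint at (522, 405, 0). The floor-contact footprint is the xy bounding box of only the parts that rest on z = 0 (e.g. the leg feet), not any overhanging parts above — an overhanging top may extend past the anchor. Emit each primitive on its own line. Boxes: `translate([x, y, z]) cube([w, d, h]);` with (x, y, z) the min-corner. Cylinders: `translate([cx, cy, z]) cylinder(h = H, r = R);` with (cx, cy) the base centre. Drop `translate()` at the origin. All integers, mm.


// leg_h = 423 - 33 = 390
translate([241, 127, 390]) cube([281, 278, 33]);
translate([255, 141, 0]) cylinder(h = 390, r = 14);
translate([508, 141, 0]) cylinder(h = 390, r = 14);
translate([255, 391, 0]) cylinder(h = 390, r = 14);
translate([508, 391, 0]) cylinder(h = 390, r = 14);


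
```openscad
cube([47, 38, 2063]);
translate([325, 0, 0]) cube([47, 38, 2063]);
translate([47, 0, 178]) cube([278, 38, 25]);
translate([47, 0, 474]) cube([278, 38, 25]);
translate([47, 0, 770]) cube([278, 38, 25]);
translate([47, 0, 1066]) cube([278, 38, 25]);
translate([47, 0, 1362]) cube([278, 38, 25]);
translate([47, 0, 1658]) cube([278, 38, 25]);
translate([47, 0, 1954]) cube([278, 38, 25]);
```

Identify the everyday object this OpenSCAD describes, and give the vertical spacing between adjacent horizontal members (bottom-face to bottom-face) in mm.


A ladder. The rung spacing is 296 mm.

Two tall 47×38 posts with 7 short bars between them — a ladder. Adjacent rungs sit at z = 178 and z = 474, so the spacing is 474 − 178 = 296 mm.


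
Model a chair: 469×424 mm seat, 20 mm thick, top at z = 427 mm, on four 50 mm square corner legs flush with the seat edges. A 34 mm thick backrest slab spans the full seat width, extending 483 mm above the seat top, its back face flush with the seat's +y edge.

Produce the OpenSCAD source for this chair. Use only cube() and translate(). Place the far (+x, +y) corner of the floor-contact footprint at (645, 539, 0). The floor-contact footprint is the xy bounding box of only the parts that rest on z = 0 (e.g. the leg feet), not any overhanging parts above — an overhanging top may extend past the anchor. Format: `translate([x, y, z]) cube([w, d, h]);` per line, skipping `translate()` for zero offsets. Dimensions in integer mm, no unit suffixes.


translate([176, 115, 407]) cube([469, 424, 20]);
translate([176, 115, 0]) cube([50, 50, 407]);
translate([595, 115, 0]) cube([50, 50, 407]);
translate([176, 489, 0]) cube([50, 50, 407]);
translate([595, 489, 0]) cube([50, 50, 407]);
translate([176, 505, 427]) cube([469, 34, 483]);


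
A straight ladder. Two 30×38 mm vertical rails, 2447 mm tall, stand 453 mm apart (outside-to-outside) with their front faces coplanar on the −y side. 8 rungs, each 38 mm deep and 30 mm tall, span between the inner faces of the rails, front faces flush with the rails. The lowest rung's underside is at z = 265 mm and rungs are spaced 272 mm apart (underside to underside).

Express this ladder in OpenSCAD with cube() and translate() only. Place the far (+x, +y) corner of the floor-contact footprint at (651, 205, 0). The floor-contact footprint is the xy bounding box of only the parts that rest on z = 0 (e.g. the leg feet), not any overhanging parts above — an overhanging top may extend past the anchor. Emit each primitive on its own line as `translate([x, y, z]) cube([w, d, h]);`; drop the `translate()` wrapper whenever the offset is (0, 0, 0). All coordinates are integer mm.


// rung span = 453 - 2*30 = 393
// rung[k] z = 265 + k*272
translate([198, 167, 0]) cube([30, 38, 2447]);
translate([621, 167, 0]) cube([30, 38, 2447]);
translate([228, 167, 265]) cube([393, 38, 30]);
translate([228, 167, 537]) cube([393, 38, 30]);
translate([228, 167, 809]) cube([393, 38, 30]);
translate([228, 167, 1081]) cube([393, 38, 30]);
translate([228, 167, 1353]) cube([393, 38, 30]);
translate([228, 167, 1625]) cube([393, 38, 30]);
translate([228, 167, 1897]) cube([393, 38, 30]);
translate([228, 167, 2169]) cube([393, 38, 30]);


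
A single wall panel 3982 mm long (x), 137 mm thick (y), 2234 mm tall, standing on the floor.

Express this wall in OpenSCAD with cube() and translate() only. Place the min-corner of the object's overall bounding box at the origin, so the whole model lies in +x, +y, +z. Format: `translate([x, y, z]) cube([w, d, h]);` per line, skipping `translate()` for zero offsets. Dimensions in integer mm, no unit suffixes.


cube([3982, 137, 2234]);


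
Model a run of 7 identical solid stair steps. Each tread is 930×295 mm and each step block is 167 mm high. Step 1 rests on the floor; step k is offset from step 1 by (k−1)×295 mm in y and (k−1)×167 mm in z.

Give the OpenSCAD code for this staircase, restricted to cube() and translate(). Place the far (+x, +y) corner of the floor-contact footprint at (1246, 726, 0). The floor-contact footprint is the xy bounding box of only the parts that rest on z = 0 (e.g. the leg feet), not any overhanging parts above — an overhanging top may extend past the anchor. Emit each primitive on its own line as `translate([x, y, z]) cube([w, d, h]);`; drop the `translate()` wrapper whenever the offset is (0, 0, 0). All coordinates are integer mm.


translate([316, 431, 0]) cube([930, 295, 167]);
translate([316, 726, 167]) cube([930, 295, 167]);
translate([316, 1021, 334]) cube([930, 295, 167]);
translate([316, 1316, 501]) cube([930, 295, 167]);
translate([316, 1611, 668]) cube([930, 295, 167]);
translate([316, 1906, 835]) cube([930, 295, 167]);
translate([316, 2201, 1002]) cube([930, 295, 167]);


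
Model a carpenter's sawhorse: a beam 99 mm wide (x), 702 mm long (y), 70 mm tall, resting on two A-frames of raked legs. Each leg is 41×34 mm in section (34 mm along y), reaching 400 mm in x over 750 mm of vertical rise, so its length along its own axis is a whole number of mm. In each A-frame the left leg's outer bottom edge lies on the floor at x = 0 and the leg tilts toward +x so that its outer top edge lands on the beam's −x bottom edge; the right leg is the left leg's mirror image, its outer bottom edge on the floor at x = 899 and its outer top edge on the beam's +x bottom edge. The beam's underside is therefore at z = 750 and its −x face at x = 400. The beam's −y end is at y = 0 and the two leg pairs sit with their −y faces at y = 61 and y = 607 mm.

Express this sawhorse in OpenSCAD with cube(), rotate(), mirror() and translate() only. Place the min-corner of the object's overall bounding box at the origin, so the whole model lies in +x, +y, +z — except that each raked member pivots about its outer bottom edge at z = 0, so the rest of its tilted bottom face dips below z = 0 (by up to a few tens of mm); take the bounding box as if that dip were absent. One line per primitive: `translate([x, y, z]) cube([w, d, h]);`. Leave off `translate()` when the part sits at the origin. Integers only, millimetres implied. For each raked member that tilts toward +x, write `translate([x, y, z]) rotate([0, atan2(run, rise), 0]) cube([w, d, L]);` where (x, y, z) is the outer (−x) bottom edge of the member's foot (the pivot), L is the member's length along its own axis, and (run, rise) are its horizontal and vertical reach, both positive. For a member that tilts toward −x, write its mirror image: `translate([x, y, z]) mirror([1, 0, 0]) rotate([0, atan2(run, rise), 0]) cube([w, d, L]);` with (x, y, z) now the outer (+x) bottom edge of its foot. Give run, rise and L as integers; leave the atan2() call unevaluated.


// leg length = √(400² + 750²) = 850
// right-leg outer foot x = 2·400 + 99 = 899
// beam min-corner = (400, 0, 750)
translate([400, 0, 750]) cube([99, 702, 70]);
translate([0, 61, 0]) rotate([0, atan2(400, 750), 0]) cube([41, 34, 850]);
translate([899, 61, 0]) mirror([1, 0, 0]) rotate([0, atan2(400, 750), 0]) cube([41, 34, 850]);
translate([0, 607, 0]) rotate([0, atan2(400, 750), 0]) cube([41, 34, 850]);
translate([899, 607, 0]) mirror([1, 0, 0]) rotate([0, atan2(400, 750), 0]) cube([41, 34, 850]);


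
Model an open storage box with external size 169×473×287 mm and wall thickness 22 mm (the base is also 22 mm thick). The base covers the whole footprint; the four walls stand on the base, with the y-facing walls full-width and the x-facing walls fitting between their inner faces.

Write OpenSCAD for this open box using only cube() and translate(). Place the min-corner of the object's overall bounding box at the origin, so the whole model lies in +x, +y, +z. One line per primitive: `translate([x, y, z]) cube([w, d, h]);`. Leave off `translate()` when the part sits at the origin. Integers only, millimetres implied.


cube([169, 473, 22]);
translate([0, 0, 22]) cube([169, 22, 265]);
translate([0, 451, 22]) cube([169, 22, 265]);
translate([0, 22, 22]) cube([22, 429, 265]);
translate([147, 22, 22]) cube([22, 429, 265]);


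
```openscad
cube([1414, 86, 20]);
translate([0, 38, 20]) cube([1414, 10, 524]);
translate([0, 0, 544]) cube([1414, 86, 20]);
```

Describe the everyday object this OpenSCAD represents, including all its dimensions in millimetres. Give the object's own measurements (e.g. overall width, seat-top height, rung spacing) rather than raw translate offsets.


An I-beam lying along x, 1414 mm long. Overall section height 564 mm. Two flanges 86 mm wide (y) and 20 mm thick, one on the floor and one at the top; a web 10 mm thick runs between them, centred on the flange width.


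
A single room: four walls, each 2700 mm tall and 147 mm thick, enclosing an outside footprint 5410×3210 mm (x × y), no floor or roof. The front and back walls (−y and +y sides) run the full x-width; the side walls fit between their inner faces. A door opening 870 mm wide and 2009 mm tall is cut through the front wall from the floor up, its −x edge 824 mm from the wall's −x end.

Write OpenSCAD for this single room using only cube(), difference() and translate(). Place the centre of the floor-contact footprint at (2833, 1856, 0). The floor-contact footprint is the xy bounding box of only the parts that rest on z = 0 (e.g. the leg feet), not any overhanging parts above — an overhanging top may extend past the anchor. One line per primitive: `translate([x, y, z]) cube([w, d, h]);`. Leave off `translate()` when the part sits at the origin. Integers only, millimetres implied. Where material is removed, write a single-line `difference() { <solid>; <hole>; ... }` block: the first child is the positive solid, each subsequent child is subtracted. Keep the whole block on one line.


difference() { translate([128, 251, 0]) cube([5410, 147, 2700]); translate([952, 251, 0]) cube([870, 147, 2009]); }
translate([128, 3314, 0]) cube([5410, 147, 2700]);
translate([128, 398, 0]) cube([147, 2916, 2700]);
translate([5391, 398, 0]) cube([147, 2916, 2700]);


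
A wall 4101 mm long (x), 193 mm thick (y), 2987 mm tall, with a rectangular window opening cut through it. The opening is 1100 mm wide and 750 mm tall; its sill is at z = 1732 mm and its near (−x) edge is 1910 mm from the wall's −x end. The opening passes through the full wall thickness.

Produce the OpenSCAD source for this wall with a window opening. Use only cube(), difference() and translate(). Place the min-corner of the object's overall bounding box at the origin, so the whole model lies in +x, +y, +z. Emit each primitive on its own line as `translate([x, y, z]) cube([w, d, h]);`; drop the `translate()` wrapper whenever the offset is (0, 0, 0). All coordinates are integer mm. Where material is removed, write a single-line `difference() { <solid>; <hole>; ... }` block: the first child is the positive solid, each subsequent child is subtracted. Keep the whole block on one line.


difference() { cube([4101, 193, 2987]); translate([1910, 0, 1732]) cube([1100, 193, 750]); }


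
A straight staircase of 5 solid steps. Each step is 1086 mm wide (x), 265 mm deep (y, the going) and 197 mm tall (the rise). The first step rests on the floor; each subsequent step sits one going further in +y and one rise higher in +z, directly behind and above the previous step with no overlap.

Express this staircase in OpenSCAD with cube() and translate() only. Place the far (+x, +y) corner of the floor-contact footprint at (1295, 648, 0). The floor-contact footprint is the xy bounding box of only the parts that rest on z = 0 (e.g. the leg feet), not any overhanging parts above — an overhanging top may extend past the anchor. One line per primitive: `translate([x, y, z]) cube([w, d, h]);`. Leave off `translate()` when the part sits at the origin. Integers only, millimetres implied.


translate([209, 383, 0]) cube([1086, 265, 197]);
translate([209, 648, 197]) cube([1086, 265, 197]);
translate([209, 913, 394]) cube([1086, 265, 197]);
translate([209, 1178, 591]) cube([1086, 265, 197]);
translate([209, 1443, 788]) cube([1086, 265, 197]);


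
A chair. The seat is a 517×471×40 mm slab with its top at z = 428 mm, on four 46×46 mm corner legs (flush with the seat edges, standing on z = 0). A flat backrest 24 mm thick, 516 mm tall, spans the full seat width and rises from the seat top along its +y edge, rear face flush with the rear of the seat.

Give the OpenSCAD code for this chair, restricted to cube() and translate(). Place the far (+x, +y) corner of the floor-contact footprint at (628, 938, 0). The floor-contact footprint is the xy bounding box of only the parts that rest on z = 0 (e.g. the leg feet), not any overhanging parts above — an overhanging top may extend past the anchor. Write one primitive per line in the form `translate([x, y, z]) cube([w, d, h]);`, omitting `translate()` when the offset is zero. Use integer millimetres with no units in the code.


translate([111, 467, 388]) cube([517, 471, 40]);
translate([111, 467, 0]) cube([46, 46, 388]);
translate([582, 467, 0]) cube([46, 46, 388]);
translate([111, 892, 0]) cube([46, 46, 388]);
translate([582, 892, 0]) cube([46, 46, 388]);
translate([111, 914, 428]) cube([517, 24, 516]);


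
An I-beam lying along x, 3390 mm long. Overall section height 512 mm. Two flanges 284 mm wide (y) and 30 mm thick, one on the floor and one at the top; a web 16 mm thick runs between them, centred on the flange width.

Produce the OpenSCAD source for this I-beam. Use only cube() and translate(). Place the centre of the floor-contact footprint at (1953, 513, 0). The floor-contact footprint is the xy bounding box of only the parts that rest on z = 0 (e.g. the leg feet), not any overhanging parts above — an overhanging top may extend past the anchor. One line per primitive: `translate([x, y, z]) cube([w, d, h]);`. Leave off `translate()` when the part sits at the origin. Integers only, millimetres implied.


translate([258, 371, 0]) cube([3390, 284, 30]);
translate([258, 505, 30]) cube([3390, 16, 452]);
translate([258, 371, 482]) cube([3390, 284, 30]);


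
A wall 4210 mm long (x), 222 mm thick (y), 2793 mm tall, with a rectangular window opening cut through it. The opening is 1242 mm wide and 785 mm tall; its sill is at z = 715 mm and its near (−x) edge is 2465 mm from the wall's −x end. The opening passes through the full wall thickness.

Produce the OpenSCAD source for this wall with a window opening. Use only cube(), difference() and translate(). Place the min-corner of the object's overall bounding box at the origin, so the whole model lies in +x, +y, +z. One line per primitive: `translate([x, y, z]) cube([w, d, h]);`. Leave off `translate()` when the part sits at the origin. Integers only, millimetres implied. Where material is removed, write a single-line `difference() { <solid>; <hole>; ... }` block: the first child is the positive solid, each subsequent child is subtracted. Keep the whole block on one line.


difference() { cube([4210, 222, 2793]); translate([2465, 0, 715]) cube([1242, 222, 785]); }


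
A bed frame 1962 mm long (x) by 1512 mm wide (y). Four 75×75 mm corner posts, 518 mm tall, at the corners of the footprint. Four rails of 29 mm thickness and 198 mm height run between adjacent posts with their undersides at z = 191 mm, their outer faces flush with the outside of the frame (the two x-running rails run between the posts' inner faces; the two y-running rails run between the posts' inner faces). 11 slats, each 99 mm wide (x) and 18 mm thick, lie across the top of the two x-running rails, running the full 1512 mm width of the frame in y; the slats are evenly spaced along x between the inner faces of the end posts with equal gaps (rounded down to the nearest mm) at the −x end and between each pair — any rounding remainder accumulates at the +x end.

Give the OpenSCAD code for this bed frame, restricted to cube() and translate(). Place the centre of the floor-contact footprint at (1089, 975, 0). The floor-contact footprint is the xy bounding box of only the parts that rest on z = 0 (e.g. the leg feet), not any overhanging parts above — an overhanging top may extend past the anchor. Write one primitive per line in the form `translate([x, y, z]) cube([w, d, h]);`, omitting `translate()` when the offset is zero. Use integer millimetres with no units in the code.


translate([108, 219, 0]) cube([75, 75, 518]);
translate([108, 1656, 0]) cube([75, 75, 518]);
translate([1995, 219, 0]) cube([75, 75, 518]);
translate([1995, 1656, 0]) cube([75, 75, 518]);
translate([183, 219, 191]) cube([1812, 29, 198]);
translate([183, 1702, 191]) cube([1812, 29, 198]);
translate([108, 294, 191]) cube([29, 1362, 198]);
translate([2041, 294, 191]) cube([29, 1362, 198]);
translate([243, 219, 389]) cube([99, 1512, 18]);
translate([402, 219, 389]) cube([99, 1512, 18]);
translate([561, 219, 389]) cube([99, 1512, 18]);
translate([720, 219, 389]) cube([99, 1512, 18]);
translate([879, 219, 389]) cube([99, 1512, 18]);
translate([1038, 219, 389]) cube([99, 1512, 18]);
translate([1197, 219, 389]) cube([99, 1512, 18]);
translate([1356, 219, 389]) cube([99, 1512, 18]);
translate([1515, 219, 389]) cube([99, 1512, 18]);
translate([1674, 219, 389]) cube([99, 1512, 18]);
translate([1833, 219, 389]) cube([99, 1512, 18]);


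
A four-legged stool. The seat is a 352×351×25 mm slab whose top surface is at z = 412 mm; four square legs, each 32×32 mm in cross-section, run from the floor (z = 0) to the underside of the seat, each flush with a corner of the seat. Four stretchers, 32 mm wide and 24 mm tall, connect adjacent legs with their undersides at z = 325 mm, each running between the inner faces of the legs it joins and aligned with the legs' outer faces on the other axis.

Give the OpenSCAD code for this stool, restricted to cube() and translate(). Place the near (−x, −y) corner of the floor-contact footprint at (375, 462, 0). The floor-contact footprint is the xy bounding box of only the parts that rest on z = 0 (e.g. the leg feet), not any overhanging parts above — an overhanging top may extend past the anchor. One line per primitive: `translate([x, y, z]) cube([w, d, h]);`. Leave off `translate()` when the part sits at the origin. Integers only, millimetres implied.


// leg_h = 412 - 25 = 387
// stretcher span = 352 - 2*32 = 288
translate([375, 462, 387]) cube([352, 351, 25]);
translate([375, 462, 0]) cube([32, 32, 387]);
translate([695, 462, 0]) cube([32, 32, 387]);
translate([375, 781, 0]) cube([32, 32, 387]);
translate([695, 781, 0]) cube([32, 32, 387]);
translate([407, 462, 325]) cube([288, 32, 24]);
translate([407, 781, 325]) cube([288, 32, 24]);
translate([375, 494, 325]) cube([32, 287, 24]);
translate([695, 494, 325]) cube([32, 287, 24]);


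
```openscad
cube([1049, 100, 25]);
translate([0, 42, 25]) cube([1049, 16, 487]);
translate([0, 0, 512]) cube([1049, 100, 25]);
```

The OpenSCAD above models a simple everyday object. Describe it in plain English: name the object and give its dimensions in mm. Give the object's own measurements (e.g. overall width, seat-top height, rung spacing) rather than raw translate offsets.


An I-beam lying along x, 1049 mm long. Overall section height 537 mm. Two flanges 100 mm wide (y) and 25 mm thick, one on the floor and one at the top; a web 16 mm thick runs between them, centred on the flange width.


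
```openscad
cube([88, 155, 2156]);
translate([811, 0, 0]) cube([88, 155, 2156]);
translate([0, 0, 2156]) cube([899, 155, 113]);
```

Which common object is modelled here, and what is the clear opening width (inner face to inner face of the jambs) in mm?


A door frame. The clear opening width is 723 mm.

Two 2156 mm tall posts with a header on top — a door frame. The left jamb is 88 mm wide at x = 0; the right jamb starts at x = 811. The clear opening is 811 − 88 = 723 mm.


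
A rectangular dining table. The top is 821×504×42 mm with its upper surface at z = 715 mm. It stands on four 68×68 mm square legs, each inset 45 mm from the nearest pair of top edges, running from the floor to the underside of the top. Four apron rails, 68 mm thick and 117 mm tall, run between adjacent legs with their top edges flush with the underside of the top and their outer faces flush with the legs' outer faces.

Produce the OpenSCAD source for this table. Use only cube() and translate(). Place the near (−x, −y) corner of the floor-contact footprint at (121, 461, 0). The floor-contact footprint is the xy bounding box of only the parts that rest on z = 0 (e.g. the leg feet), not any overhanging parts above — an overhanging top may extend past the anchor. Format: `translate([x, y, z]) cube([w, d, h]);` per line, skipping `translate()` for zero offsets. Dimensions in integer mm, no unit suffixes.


translate([76, 416, 673]) cube([821, 504, 42]);
translate([121, 461, 0]) cube([68, 68, 673]);
translate([784, 461, 0]) cube([68, 68, 673]);
translate([121, 807, 0]) cube([68, 68, 673]);
translate([784, 807, 0]) cube([68, 68, 673]);
translate([189, 461, 556]) cube([595, 68, 117]);
translate([189, 807, 556]) cube([595, 68, 117]);
translate([121, 529, 556]) cube([68, 278, 117]);
translate([784, 529, 556]) cube([68, 278, 117]);


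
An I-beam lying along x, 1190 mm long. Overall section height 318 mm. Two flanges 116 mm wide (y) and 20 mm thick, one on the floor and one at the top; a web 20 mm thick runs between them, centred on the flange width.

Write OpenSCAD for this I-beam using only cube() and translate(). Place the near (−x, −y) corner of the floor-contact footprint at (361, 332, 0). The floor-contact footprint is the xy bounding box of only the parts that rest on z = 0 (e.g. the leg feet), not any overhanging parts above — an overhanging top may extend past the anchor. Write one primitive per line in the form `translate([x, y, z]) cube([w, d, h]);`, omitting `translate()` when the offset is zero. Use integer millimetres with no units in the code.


translate([361, 332, 0]) cube([1190, 116, 20]);
translate([361, 380, 20]) cube([1190, 20, 278]);
translate([361, 332, 298]) cube([1190, 116, 20]);


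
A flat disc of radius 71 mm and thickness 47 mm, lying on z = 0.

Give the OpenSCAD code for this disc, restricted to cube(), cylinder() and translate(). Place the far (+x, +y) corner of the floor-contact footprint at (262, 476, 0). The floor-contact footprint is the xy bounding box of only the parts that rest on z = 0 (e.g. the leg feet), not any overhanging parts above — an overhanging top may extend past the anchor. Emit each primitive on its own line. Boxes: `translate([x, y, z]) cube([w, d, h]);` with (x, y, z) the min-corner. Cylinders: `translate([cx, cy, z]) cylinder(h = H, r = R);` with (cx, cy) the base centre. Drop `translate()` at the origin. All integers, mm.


translate([191, 405, 0]) cylinder(h = 47, r = 71);


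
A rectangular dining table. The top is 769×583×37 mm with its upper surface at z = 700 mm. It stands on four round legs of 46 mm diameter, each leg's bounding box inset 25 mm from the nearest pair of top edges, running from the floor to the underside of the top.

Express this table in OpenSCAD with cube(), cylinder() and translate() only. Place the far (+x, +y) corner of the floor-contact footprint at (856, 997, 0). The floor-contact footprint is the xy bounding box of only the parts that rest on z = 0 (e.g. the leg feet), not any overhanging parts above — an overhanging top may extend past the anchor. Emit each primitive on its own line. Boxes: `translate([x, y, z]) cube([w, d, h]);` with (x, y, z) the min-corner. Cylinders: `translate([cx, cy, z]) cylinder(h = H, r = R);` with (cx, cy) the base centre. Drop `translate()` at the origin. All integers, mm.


translate([112, 439, 663]) cube([769, 583, 37]);
translate([160, 487, 0]) cylinder(h = 663, r = 23);
translate([833, 487, 0]) cylinder(h = 663, r = 23);
translate([160, 974, 0]) cylinder(h = 663, r = 23);
translate([833, 974, 0]) cylinder(h = 663, r = 23);


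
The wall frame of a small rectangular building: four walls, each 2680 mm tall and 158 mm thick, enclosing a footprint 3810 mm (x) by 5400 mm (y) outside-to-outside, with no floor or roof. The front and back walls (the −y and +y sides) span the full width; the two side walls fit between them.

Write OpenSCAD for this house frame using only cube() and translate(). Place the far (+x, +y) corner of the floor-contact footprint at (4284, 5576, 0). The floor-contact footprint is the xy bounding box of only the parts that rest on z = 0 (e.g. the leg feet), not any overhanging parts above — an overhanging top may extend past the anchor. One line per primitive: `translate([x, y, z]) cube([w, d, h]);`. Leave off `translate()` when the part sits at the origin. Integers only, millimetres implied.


translate([474, 176, 0]) cube([3810, 158, 2680]);
translate([474, 5418, 0]) cube([3810, 158, 2680]);
translate([474, 334, 0]) cube([158, 5084, 2680]);
translate([4126, 334, 0]) cube([158, 5084, 2680]);


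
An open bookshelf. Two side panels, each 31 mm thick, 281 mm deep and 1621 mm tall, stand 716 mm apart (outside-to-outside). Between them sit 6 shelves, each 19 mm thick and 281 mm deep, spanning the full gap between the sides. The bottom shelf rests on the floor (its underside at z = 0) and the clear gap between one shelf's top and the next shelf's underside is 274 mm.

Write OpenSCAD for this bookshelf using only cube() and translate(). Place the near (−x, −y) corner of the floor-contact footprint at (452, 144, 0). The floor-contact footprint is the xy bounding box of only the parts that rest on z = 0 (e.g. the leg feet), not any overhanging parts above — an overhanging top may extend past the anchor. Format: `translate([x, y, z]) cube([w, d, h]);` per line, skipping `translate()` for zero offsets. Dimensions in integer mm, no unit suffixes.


translate([452, 144, 0]) cube([31, 281, 1621]);
translate([1137, 144, 0]) cube([31, 281, 1621]);
translate([483, 144, 0]) cube([654, 281, 19]);
translate([483, 144, 293]) cube([654, 281, 19]);
translate([483, 144, 586]) cube([654, 281, 19]);
translate([483, 144, 879]) cube([654, 281, 19]);
translate([483, 144, 1172]) cube([654, 281, 19]);
translate([483, 144, 1465]) cube([654, 281, 19]);


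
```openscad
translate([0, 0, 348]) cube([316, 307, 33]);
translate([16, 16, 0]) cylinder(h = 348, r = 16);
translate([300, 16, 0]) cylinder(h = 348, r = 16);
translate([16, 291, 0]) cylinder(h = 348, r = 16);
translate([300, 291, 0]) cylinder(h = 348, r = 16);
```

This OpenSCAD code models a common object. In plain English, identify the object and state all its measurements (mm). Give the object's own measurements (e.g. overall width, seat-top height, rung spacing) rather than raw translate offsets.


A simple wooden stool: a rectangular seat 316 mm (x) by 307 mm (y), 33 mm thick, top face at z = 381 mm, on four round legs, each 32 mm in diameter. The legs rest on z = 0, each leg's axis is inset half a diameter from the nearest pair of seat edges (so the leg's bounding box is flush with the corner).


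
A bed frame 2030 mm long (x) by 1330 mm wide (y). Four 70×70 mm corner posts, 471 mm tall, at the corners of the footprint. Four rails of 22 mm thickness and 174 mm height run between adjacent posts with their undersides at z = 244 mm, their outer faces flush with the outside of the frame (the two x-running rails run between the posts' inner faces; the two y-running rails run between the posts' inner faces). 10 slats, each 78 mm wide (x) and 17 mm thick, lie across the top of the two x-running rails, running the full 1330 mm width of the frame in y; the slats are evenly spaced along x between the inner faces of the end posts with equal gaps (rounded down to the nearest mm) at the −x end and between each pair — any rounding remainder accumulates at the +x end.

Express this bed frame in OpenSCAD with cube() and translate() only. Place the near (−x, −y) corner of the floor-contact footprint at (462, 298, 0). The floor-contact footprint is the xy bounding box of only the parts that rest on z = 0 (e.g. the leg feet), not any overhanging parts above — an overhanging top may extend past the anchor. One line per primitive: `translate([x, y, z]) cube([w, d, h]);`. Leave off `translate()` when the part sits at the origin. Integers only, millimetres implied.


translate([462, 298, 0]) cube([70, 70, 471]);
translate([462, 1558, 0]) cube([70, 70, 471]);
translate([2422, 298, 0]) cube([70, 70, 471]);
translate([2422, 1558, 0]) cube([70, 70, 471]);
translate([532, 298, 244]) cube([1890, 22, 174]);
translate([532, 1606, 244]) cube([1890, 22, 174]);
translate([462, 368, 244]) cube([22, 1190, 174]);
translate([2470, 368, 244]) cube([22, 1190, 174]);
translate([632, 298, 418]) cube([78, 1330, 17]);
translate([810, 298, 418]) cube([78, 1330, 17]);
translate([988, 298, 418]) cube([78, 1330, 17]);
translate([1166, 298, 418]) cube([78, 1330, 17]);
translate([1344, 298, 418]) cube([78, 1330, 17]);
translate([1522, 298, 418]) cube([78, 1330, 17]);
translate([1700, 298, 418]) cube([78, 1330, 17]);
translate([1878, 298, 418]) cube([78, 1330, 17]);
translate([2056, 298, 418]) cube([78, 1330, 17]);
translate([2234, 298, 418]) cube([78, 1330, 17]);


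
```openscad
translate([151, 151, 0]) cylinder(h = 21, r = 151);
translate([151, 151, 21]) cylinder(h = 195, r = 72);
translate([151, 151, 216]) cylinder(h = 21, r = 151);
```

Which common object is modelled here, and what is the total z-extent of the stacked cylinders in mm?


A spool. The overall height is 237 mm.

Three coaxial cylinders, large–small–large — a spool. Two 21 mm flanges and a 195 mm core give 21 + 195 + 21 = 237 mm.


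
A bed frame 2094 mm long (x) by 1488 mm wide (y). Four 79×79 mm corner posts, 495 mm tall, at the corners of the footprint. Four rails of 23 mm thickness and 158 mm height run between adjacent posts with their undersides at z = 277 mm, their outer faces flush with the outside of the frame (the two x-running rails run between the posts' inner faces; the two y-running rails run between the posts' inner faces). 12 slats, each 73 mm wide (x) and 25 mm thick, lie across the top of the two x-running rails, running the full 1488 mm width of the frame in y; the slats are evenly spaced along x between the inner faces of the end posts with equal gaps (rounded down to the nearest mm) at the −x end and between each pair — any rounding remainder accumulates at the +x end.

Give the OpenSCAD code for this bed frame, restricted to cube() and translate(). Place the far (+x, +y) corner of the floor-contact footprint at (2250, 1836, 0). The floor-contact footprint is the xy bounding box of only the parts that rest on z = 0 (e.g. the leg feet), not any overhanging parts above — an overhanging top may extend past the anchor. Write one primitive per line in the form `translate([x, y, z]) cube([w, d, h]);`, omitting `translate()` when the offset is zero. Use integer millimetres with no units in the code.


translate([156, 348, 0]) cube([79, 79, 495]);
translate([156, 1757, 0]) cube([79, 79, 495]);
translate([2171, 348, 0]) cube([79, 79, 495]);
translate([2171, 1757, 0]) cube([79, 79, 495]);
translate([235, 348, 277]) cube([1936, 23, 158]);
translate([235, 1813, 277]) cube([1936, 23, 158]);
translate([156, 427, 277]) cube([23, 1330, 158]);
translate([2227, 427, 277]) cube([23, 1330, 158]);
translate([316, 348, 435]) cube([73, 1488, 25]);
translate([470, 348, 435]) cube([73, 1488, 25]);
translate([624, 348, 435]) cube([73, 1488, 25]);
translate([778, 348, 435]) cube([73, 1488, 25]);
translate([932, 348, 435]) cube([73, 1488, 25]);
translate([1086, 348, 435]) cube([73, 1488, 25]);
translate([1240, 348, 435]) cube([73, 1488, 25]);
translate([1394, 348, 435]) cube([73, 1488, 25]);
translate([1548, 348, 435]) cube([73, 1488, 25]);
translate([1702, 348, 435]) cube([73, 1488, 25]);
translate([1856, 348, 435]) cube([73, 1488, 25]);
translate([2010, 348, 435]) cube([73, 1488, 25]);


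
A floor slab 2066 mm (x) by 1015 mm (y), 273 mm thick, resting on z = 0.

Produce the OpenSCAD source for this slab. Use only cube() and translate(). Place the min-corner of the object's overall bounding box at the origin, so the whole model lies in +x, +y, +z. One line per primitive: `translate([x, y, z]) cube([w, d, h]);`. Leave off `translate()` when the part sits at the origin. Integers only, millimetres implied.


cube([2066, 1015, 273]);


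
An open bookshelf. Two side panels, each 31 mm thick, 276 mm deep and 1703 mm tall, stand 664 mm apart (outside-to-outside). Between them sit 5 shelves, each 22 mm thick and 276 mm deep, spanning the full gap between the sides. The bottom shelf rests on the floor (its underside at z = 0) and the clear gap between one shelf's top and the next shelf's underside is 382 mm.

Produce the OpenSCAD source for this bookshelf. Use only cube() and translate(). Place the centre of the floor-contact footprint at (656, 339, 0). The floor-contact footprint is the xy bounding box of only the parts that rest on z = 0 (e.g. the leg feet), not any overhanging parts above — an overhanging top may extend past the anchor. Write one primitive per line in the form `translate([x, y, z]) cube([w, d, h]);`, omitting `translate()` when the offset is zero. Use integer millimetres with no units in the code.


translate([324, 201, 0]) cube([31, 276, 1703]);
translate([957, 201, 0]) cube([31, 276, 1703]);
translate([355, 201, 0]) cube([602, 276, 22]);
translate([355, 201, 404]) cube([602, 276, 22]);
translate([355, 201, 808]) cube([602, 276, 22]);
translate([355, 201, 1212]) cube([602, 276, 22]);
translate([355, 201, 1616]) cube([602, 276, 22]);


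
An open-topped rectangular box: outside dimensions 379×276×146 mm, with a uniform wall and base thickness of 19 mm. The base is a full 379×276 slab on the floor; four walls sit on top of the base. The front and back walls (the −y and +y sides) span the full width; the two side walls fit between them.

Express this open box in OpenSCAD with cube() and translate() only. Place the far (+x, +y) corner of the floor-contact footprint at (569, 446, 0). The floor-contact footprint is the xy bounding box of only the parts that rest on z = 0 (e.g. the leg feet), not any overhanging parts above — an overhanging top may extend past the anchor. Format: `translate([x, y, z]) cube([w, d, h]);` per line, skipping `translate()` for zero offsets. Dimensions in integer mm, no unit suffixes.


translate([190, 170, 0]) cube([379, 276, 19]);
translate([190, 170, 19]) cube([379, 19, 127]);
translate([190, 427, 19]) cube([379, 19, 127]);
translate([190, 189, 19]) cube([19, 238, 127]);
translate([550, 189, 19]) cube([19, 238, 127]);
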